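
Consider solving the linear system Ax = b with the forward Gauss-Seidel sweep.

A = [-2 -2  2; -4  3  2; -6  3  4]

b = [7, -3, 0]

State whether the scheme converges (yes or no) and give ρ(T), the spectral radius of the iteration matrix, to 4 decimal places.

Split A = D + L + U, D = diag(-2, 3, 4).
Gauss-Seidel: T = -(D+L)⁻¹U, row 0 first, T[0,2] = -(2)/(-2) = +1.0000; later rows by forward substitution.
  T[0,:] = [+0.0000  -1.0000  +1.0000]
  T[1,:] = [+0.0000  -1.3333  +0.6667]
  T[2,:] = [+0.0000  -0.5000  +1.0000]
|roots of det(T-λI)|: 1.1805, 0.8471, 0.0000.
ρ = 1.1805; 1.1805 > 1 ⇒ diverges.

no, ρ = 1.1805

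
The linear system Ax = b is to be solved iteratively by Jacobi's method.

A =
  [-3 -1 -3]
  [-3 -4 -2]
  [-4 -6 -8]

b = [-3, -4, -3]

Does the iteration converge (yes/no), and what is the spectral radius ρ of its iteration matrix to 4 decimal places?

A = D + L + U where D = diag(-3, -4, -8).
Jacobi T = -D⁻¹(L+U): T[0,1] = -(-1)/(-3) = -0.3333; T[0,0] = 0.
  T[0,:] = [+0.0000, -0.3333, -1.0000]
  T[1,:] = [-0.7500, +0.0000, -0.5000]
  T[2,:] = [-0.5000, -0.7500, +0.0000]
eigenvalue magnitudes: 1.2770, 0.7112, 0.7112.
spectral radius ρ = 1.2770; 1.2770 > 1 ⇒ diverges.

no, ρ = 1.2770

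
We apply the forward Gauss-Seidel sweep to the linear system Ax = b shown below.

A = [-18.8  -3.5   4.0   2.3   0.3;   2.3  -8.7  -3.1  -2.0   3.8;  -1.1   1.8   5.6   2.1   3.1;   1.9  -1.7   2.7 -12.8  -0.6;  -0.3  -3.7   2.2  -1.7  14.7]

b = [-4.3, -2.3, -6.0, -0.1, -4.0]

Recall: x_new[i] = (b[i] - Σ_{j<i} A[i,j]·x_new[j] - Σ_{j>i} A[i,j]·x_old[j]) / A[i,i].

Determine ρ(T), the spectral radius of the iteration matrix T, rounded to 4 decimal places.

0.2765

Split A = D + L + U, D = diag(-18.8, -8.7, 5.6, -12.8, 14.7).
GS T = -(D+L)⁻¹U: row 0 first, T[0,4] = -(0.3)/(-18.8) = +0.0160; later rows by forward substitution.
  T[0,:] = [+0.0000 -0.1862 +0.2128 +0.1223 +0.0160]
  T[1,:] = [+0.0000 -0.0492 -0.3001 -0.1975 +0.4410]
  T[2,:] = [+0.0000 -0.0207 +0.1382 -0.2875 -0.6922]
  T[3,:] = [+0.0000 -0.0255 +0.1006 -0.0162 -0.2491]
  T[4,:] = [+0.0000 -0.0160 -0.0802 -0.0061 +0.1861]
|eigenvalues of T|: 0.2765, 0.1597, 0.1383, 0.0039, 0.0000.
ρ(T) = max|λ| = 0.2765; 0.2765 < 1: convergent.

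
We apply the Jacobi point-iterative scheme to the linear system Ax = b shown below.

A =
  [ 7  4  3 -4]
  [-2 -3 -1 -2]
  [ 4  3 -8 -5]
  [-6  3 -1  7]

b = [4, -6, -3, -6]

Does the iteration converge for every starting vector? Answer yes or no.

no

Diagonal D = diag(7, -3, -8, 7); L, U strict lower/upper.
T_J = -D⁻¹(L+U): T[2,1] = -(3)/(-8) = +0.3750; T[2,2] = 0.
  T[0,:] = [+0.0000 -0.5714 -0.4286 +0.5714]
  T[1,:] = [-0.6667 +0.0000 -0.3333 -0.6667]
  T[2,:] = [+0.5000 +0.3750 +0.0000 -0.6250]
  T[3,:] = [+0.8571 -0.4286 +0.1429 +0.0000]
eigenvalue magnitudes: 1.2526, 0.6928, 0.6928, 0.4498.
ρ = 1.2526; 1.2526 > 1 ⇒ diverges.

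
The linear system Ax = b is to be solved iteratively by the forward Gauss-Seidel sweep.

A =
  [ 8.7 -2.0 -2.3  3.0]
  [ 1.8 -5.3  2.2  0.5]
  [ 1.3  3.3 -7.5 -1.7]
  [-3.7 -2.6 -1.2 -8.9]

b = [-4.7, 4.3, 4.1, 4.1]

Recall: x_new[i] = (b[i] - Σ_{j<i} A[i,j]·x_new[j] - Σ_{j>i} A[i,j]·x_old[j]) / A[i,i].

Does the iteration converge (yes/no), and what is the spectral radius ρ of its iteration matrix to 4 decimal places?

Write A = D+L+U with D = diag(8.7, -5.3, -7.5, -8.9).
Gauss-Seidel: T = -(D+L)⁻¹U, row 0 first, T[0,2] = -(-2.3)/(8.7) = +0.2644; later rows by forward substitution.
  T[0,:] = [+0.0000 +0.2299 +0.2644 -0.3448]
  T[1,:] = [+0.0000 +0.0781 +0.5049 -0.0228]
  T[2,:] = [+0.0000 +0.0742 +0.2680 -0.2965]
  T[3,:] = [+0.0000 -0.1284 -0.2935 +0.1900]
moduli |λ_i(T)| = 0.6243, 0.1200, 0.1200, 0.0000.
spectral radius ρ = 0.6243; 0.6243 < 1, so it converges for any x₀.

yes, ρ = 0.6243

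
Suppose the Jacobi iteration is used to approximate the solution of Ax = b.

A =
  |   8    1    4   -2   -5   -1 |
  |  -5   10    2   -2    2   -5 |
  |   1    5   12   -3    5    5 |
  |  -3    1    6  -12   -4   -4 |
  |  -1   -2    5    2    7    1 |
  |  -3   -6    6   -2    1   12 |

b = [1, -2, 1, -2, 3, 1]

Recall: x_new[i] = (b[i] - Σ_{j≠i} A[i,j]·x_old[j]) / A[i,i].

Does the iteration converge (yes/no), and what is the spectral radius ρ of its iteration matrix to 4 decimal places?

no, ρ = 1.1446

A = D + L + U where D = diag(8, 10, 12, -12, 7, 12).
Jacobi T = -D⁻¹(L+U): T[1,0] = -(-5)/(10) = +0.5000; T[1,1] = 0.
  T[0,:] = [+0.0000  -0.1250  -0.5000  +0.2500  +0.6250  +0.1250]
  T[1,:] = [+0.5000  +0.0000  -0.2000  +0.2000  -0.2000  +0.5000]
  T[2,:] = [-0.0833  -0.4167  +0.0000  +0.2500  -0.4167  -0.4167]
  T[3,:] = [-0.2500  +0.0833  +0.5000  +0.0000  -0.3333  -0.3333]
  T[4,:] = [+0.1429  +0.2857  -0.7143  -0.2857  +0.0000  -0.1429]
  T[5,:] = [+0.2500  +0.5000  -0.5000  +0.1667  -0.0833  +0.0000]
|eigenvalues of T|: 1.1446, 0.7781, 0.5540, 0.5540, 0.3965, 0.0108.
ρ = 1.1446; 1.1446 > 1 ⇒ diverges.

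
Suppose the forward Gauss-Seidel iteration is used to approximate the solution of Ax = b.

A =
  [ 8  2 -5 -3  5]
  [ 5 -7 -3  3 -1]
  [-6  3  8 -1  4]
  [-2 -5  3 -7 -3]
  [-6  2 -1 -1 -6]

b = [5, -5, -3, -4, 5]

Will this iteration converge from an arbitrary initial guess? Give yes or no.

Split A = D + L + U, D = diag(8, -7, 8, -7, -6).
GS T = -(D+L)⁻¹U: row 0 first, T[0,2] = -(-5)/(8) = +0.6250; later rows by forward substitution.
  T[0,:] = [+0.0000  -0.2500  +0.6250  +0.3750  -0.6250]
  T[1,:] = [+0.0000  -0.1786  +0.0179  +0.6964  -0.5893]
  T[2,:] = [+0.0000  -0.1205  +0.4621  +0.1451  -0.7478]
  T[3,:] = [+0.0000  +0.1473  +0.0067  -0.5424  -0.1496]
  T[4,:] = [+0.0000  +0.1860  -0.6972  -0.0766  +0.5781]
moduli |λ_i(T)| = 1.1785, 0.7282, 0.0818, 0.0818, 0.0000.
ρ(T) = max|λ| = 1.1785; 1.1785 > 1 ⇒ diverges.

no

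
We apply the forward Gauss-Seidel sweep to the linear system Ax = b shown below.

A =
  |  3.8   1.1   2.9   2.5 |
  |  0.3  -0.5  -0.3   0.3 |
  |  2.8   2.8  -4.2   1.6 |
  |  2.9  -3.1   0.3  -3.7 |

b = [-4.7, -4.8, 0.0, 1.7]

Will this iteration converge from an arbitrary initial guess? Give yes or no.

Write A = D+L+U with D = diag(3.8, -0.5, -4.2, -3.7).
T_GS = -(D+L)⁻¹U: row 0 first, T[0,3] = -(2.5)/(3.8) = -0.6579; later rows by forward substitution.
  T[0,:] = [+0.0000, -0.2895, -0.7632, -0.6579]
  T[1,:] = [+0.0000, -0.1737, -1.0579, +0.2053]
  T[2,:] = [+0.0000, -0.3088, -1.2140, +0.0792]
  T[3,:] = [+0.0000, -0.1064, +0.1898, -0.6812]
|roots of det(T-λI)|: 1.4803, 0.6431, 0.0545, 0.0000.
ρ(T) = max|λ| = 1.4803; 1.4803 > 1 ⇒ diverges.

no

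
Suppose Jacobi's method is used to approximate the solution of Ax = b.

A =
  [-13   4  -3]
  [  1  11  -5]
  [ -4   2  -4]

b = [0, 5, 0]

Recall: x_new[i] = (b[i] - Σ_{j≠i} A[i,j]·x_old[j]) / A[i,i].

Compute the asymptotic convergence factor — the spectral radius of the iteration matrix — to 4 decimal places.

0.7729

Split A = D + L + U, D = diag(-13, 11, -4).
Jacobi: T = -D⁻¹(L+U), T[1,2] = -(-5)/(11) = +0.4545; T[1,1] = 0.
  T[0,:] = [+0.0000, +0.3077, -0.2308]
  T[1,:] = [-0.0909, +0.0000, +0.4545]
  T[2,:] = [-1.0000, +0.5000, +0.0000]
|λ(T)| sorted: 0.7729, 0.4091, 0.4091.
spectral radius ρ = 0.7729; 0.7729 < 1, so it converges for any x₀.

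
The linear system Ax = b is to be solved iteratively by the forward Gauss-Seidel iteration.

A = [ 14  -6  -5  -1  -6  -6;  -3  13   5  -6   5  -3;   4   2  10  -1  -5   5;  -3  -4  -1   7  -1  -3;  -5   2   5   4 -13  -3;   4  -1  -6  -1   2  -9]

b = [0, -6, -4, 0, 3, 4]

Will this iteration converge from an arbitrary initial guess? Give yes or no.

yes

Diagonal D = diag(14, 13, 10, 7, -13, -9); L, U strict lower/upper.
Gauss-Seidel: T = -(D+L)⁻¹U, row 0 first, T[0,1] = -(-6)/(14) = +0.4286; later rows by forward substitution.
  T[0,:] = [+0.0000 +0.4286 +0.3571 +0.0714 +0.4286 +0.4286]
  T[1,:] = [+0.0000 +0.0989 -0.3022 +0.4780 -0.2857 +0.3297]
  T[2,:] = [+0.0000 -0.1912 -0.0824 -0.0242 +0.3857 -0.7374]
  T[3,:] = [+0.0000 +0.2129 -0.0314 +0.3003 +0.2184 +0.6953]
  T[4,:] = [+0.0000 -0.1577 -0.2252 +0.1292 +0.0068 -0.4146]
  T[5,:] = [+0.0000 +0.2483 +0.2007 -0.0099 -0.0577 +0.4760]
|λ(T)| sorted: 0.8336, 0.2826, 0.2826, 0.0602, 0.0602, 0.0000.
ρ = 0.8336; 0.8336 < 1, so it converges for any x₀.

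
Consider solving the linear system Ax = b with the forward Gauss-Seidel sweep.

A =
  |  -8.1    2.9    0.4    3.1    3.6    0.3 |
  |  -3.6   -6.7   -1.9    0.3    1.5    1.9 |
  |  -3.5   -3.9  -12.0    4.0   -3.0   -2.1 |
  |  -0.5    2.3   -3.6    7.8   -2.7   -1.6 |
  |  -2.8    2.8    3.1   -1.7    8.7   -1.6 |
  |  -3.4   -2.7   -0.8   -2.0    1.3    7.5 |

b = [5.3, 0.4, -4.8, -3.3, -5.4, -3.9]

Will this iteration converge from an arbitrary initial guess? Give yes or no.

Diagonal D = diag(-8.1, -6.7, -12, 7.8, 8.7, 7.5); L, U strict lower/upper.
Gauss-Seidel: T = -(D+L)⁻¹U, row 0 first, T[0,2] = -(0.4)/(-8.1) = +0.0494; later rows by forward substitution.
  T[0,:] = [+0.0000, +0.3580, +0.0494, +0.3827, +0.4444, +0.0370]
  T[1,:] = [+0.0000, -0.1924, -0.3101, -0.1609, -0.0149, +0.2637]
  T[2,:] = [+0.0000, -0.0419, +0.0864, +0.2740, -0.3748, -0.2715]
  T[3,:] = [+0.0000, +0.0603, +0.1345, +0.1984, +0.2061, +0.0044]
  T[4,:] = [+0.0000, +0.2039, +0.1112, +0.1161, +0.3217, +0.2086]
  T[5,:] = [+0.0000, +0.0693, -0.0635, +0.1776, +0.1553, +0.0478]
|eigenvalues of T|: 0.5136, 0.3222, 0.1913, 0.1913, 0.1613, 0.0000.
ρ = 0.5136; 0.5136 < 1: convergent.

yes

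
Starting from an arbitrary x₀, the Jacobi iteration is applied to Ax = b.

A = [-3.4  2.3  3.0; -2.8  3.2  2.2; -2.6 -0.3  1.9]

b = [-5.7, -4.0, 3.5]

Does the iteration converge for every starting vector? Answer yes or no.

Split A = D + L + U, D = diag(-3.4, 3.2, 1.9).
T_J = -D⁻¹(L+U): T[0,2] = -(3)/(-3.4) = +0.8824; T[0,0] = 0.
  T[0,:] = [+0.0000, +0.6765, +0.8824]
  T[1,:] = [+0.8750, +0.0000, -0.6875]
  T[2,:] = [+1.3684, +0.1579, +0.0000]
|λ(T)| sorted: 1.4318, 1.1073, 0.3245.
spectral radius ρ = 1.4318; 1.4318 > 1: divergent.

no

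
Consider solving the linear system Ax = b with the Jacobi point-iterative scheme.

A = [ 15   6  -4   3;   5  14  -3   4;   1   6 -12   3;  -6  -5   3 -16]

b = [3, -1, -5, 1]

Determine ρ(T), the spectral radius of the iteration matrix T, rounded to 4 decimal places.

Diagonal D = diag(15, 14, -12, -16); L, U strict lower/upper.
Jacobi T = -D⁻¹(L+U): T[1,2] = -(-3)/(14) = +0.2143; T[1,1] = 0.
  T[0,:] = [+0.0000  -0.4000  +0.2667  -0.2000]
  T[1,:] = [-0.3571  +0.0000  +0.2143  -0.2857]
  T[2,:] = [+0.0833  +0.5000  +0.0000  +0.2500]
  T[3,:] = [-0.3750  -0.3125  +0.1875  +0.0000]
|λ(T)| sorted: 0.8586, 0.3409, 0.2781, 0.2781.
ρ = 0.8586; 0.8586 < 1, so it converges for any x₀.

0.8586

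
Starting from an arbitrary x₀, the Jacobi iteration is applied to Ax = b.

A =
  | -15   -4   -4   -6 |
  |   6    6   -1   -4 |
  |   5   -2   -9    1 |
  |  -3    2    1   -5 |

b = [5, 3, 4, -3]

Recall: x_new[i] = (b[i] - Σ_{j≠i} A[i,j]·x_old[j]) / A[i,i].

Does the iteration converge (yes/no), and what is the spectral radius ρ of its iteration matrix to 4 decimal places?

yes, ρ = 0.8605

Let D = diag(-15, 6, -9, -5); L, U the strict triangles.
Jacobi: T = -D⁻¹(L+U), T[3,1] = -(2)/(-5) = +0.4000; T[3,3] = 0.
  T[0,:] = [+0.0000, -0.2667, -0.2667, -0.4000]
  T[1,:] = [-1.0000, +0.0000, +0.1667, +0.6667]
  T[2,:] = [+0.5556, -0.2222, +0.0000, +0.1111]
  T[3,:] = [-0.6000, +0.4000, +0.2000, +0.0000]
moduli |λ_i(T)| = 0.8605, 0.5556, 0.4024, 0.0975.
spectral radius ρ = 0.8605; 0.8605 < 1, so it converges for any x₀.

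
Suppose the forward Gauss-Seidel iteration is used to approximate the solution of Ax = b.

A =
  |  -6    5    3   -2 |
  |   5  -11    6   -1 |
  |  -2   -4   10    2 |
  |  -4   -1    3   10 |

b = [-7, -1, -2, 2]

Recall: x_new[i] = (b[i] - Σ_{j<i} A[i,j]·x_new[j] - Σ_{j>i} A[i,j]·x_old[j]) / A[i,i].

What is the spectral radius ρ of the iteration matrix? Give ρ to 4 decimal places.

0.6667

Split A = D + L + U, D = diag(-6, -11, 10, 10).
T_GS = -(D+L)⁻¹U: row 0 first, T[0,1] = -(5)/(-6) = +0.8333; later rows by forward substitution.
  T[0,:] = [+0.0000, +0.8333, +0.5000, -0.3333]
  T[1,:] = [+0.0000, +0.3788, +0.7727, -0.2424]
  T[2,:] = [+0.0000, +0.3182, +0.4091, -0.3636]
  T[3,:] = [+0.0000, +0.2758, +0.1545, -0.0485]
eigenvalue magnitudes: 0.6667, 0.2727, 0.2000, 0.0000.
ρ = 0.6667; 0.6667 < 1 ⇒ converges.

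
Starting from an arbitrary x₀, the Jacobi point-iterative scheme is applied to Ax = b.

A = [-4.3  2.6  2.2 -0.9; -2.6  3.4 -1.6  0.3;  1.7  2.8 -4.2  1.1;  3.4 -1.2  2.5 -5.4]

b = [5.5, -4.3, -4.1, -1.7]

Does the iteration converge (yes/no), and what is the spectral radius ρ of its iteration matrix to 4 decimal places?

no, ρ = 1.1264

Write A = D+L+U with D = diag(-4.3, 3.4, -4.2, -5.4).
Jacobi T = -D⁻¹(L+U): T[2,3] = -(1.1)/(-4.2) = +0.2619; T[2,2] = 0.
  T[0,:] = [+0.0000 +0.6047 +0.5116 -0.2093]
  T[1,:] = [+0.7647 +0.0000 +0.4706 -0.0882]
  T[2,:] = [+0.4048 +0.6667 +0.0000 +0.2619]
  T[3,:] = [+0.6296 -0.2222 +0.4630 +0.0000]
moduli |λ_i(T)| = 1.1264, 0.6628, 0.6628, 0.1296.
ρ(T) = max|λ| = 1.1264; 1.1264 > 1, so it fails to converge.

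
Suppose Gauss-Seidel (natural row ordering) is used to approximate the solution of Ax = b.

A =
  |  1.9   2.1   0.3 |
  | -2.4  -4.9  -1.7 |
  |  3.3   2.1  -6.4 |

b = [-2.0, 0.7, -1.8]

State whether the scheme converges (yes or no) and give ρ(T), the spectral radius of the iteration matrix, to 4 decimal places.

Let D = diag(1.9, -4.9, -6.4); L, U the strict triangles.
Gauss-Seidel: T = -(D+L)⁻¹U, row 0 first, T[0,1] = -(2.1)/(1.9) = -1.1053; later rows by forward substitution.
  T[0,:] = [+0.0000  -1.1053  -0.1579]
  T[1,:] = [+0.0000  +0.5414  -0.2696]
  T[2,:] = [+0.0000  -0.3923  -0.1699]
|roots of det(T-λI)|: 0.6676, 0.2962, 0.0000.
spectral radius ρ = 0.6676; 0.6676 < 1 ⇒ converges.

yes, ρ = 0.6676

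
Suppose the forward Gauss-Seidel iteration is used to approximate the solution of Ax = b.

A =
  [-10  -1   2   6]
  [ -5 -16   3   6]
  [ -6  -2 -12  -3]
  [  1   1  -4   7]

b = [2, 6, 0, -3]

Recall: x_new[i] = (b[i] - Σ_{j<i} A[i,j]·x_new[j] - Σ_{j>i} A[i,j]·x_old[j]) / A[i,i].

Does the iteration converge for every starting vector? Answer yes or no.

A = D + L + U where D = diag(-10, -16, -12, 7).
T_GS = -(D+L)⁻¹U: row 0 first, T[0,1] = -(-1)/(-10) = -0.1000; later rows by forward substitution.
  T[0,:] = [+0.0000, -0.1000, +0.2000, +0.6000]
  T[1,:] = [+0.0000, +0.0312, +0.1250, +0.1875]
  T[2,:] = [+0.0000, +0.0448, -0.1208, -0.5813]
  T[3,:] = [+0.0000, +0.0354, -0.1155, -0.4446]
|eigenvalues of T|: 0.6073, 0.0519, 0.0213, 0.0000.
ρ = 0.6073; 0.6073 < 1: convergent.

yes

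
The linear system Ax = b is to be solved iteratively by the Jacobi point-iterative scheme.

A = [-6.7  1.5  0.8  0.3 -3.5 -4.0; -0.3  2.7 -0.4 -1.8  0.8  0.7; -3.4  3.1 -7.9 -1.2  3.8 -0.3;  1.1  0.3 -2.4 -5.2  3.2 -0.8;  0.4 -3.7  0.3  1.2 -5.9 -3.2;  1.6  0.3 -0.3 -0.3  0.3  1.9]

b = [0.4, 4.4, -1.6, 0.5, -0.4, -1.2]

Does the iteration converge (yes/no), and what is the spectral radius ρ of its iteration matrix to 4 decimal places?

no, ρ = 1.1961

Let D = diag(-6.7, 2.7, -7.9, -5.2, -5.9, 1.9); L, U the strict triangles.
Jacobi T = -D⁻¹(L+U): T[5,4] = -(0.3)/(1.9) = -0.1579; T[5,5] = 0.
  T[0,:] = [+0.0000 +0.2239 +0.1194 +0.0448 -0.5224 -0.5970]
  T[1,:] = [+0.1111 +0.0000 +0.1481 +0.6667 -0.2963 -0.2593]
  T[2,:] = [-0.4304 +0.3924 +0.0000 -0.1519 +0.4810 -0.0380]
  T[3,:] = [+0.2115 +0.0577 -0.4615 +0.0000 +0.6154 -0.1538]
  T[4,:] = [+0.0678 -0.6271 +0.0508 +0.2034 +0.0000 -0.5424]
  T[5,:] = [-0.8421 -0.1579 +0.1579 +0.1579 -0.1579 +0.0000]
|eigenvalues of T|: 1.1961, 0.8111, 0.7097, 0.7097, 0.6286, 0.2750.
spectral radius ρ = 1.1961; 1.1961 > 1: divergent.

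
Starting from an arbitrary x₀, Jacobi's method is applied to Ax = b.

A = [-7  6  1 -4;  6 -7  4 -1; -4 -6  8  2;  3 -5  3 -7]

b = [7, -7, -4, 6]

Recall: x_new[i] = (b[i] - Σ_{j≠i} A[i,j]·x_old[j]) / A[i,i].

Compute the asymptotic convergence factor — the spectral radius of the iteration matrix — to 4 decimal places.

A = D + L + U where D = diag(-7, -7, 8, -7).
Jacobi T = -D⁻¹(L+U): T[1,2] = -(4)/(-7) = +0.5714; T[1,1] = 0.
  T[0,:] = [+0.0000, +0.8571, +0.1429, -0.5714]
  T[1,:] = [+0.8571, +0.0000, +0.5714, -0.1429]
  T[2,:] = [+0.5000, +0.7500, +0.0000, -0.2500]
  T[3,:] = [+0.4286, -0.7143, +0.4286, +0.0000]
|roots of det(T-λI)|: 1.2192, 0.5479, 0.5479, 0.1971.
ρ(T) = max|λ| = 1.2192; 1.2192 > 1: divergent.

1.2192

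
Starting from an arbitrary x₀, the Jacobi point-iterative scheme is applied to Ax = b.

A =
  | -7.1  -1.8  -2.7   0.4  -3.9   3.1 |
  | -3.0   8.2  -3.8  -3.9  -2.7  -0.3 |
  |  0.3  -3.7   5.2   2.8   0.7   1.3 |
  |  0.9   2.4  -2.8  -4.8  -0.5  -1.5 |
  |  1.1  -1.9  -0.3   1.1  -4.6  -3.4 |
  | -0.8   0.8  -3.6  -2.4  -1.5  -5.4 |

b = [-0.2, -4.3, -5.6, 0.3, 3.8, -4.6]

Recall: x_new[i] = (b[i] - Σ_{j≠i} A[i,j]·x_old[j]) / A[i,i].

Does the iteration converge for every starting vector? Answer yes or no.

Write A = D+L+U with D = diag(-7.1, 8.2, 5.2, -4.8, -4.6, -5.4).
Jacobi: T = -D⁻¹(L+U), T[0,5] = -(3.1)/(-7.1) = +0.4366; T[0,0] = 0.
  T[0,:] = [+0.0000 -0.2535 -0.3803 +0.0563 -0.5493 +0.4366]
  T[1,:] = [+0.3659 +0.0000 +0.4634 +0.4756 +0.3293 +0.0366]
  T[2,:] = [-0.0577 +0.7115 +0.0000 -0.5385 -0.1346 -0.2500]
  T[3,:] = [+0.1875 +0.5000 -0.5833 +0.0000 -0.1042 -0.3125]
  T[4,:] = [+0.2391 -0.4130 -0.0652 +0.2391 +0.0000 -0.7391]
  T[5,:] = [-0.1481 +0.1481 -0.6667 -0.4444 -0.2778 +0.0000]
moduli |λ_i(T)| = 1.3169, 0.5805, 0.5805, 0.4007, 0.3948, 0.3948.
ρ(T) = max|λ| = 1.3169; 1.3169 > 1 ⇒ diverges.

no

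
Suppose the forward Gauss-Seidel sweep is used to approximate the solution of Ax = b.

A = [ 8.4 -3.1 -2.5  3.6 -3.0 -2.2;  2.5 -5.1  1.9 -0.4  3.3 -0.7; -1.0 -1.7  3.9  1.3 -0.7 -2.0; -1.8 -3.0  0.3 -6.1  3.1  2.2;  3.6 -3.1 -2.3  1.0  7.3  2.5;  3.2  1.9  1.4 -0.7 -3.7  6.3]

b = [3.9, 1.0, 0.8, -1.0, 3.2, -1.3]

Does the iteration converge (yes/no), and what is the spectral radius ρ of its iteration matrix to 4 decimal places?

A = D + L + U where D = diag(8.4, -5.1, 3.9, -6.1, 7.3, 6.3).
Gauss-Seidel: T = -(D+L)⁻¹U, row 0 first, T[0,1] = -(-3.1)/(8.4) = +0.3690; later rows by forward substitution.
  T[0,:] = [+0.0000 +0.3690 +0.2976 -0.4286 +0.3571 +0.2619]
  T[1,:] = [+0.0000 +0.1809 +0.5184 -0.2885 +0.8221 -0.0089]
  T[2,:] = [+0.0000 +0.1735 +0.3023 -0.5690 +0.6294 +0.5761]
  T[3,:] = [+0.0000 -0.1893 -0.3279 +0.2404 +0.0294 +0.3161]
  T[4,:] = [+0.0000 -0.0246 +0.2136 -0.1234 +0.3673 -0.3372]
  T[5,:] = [+0.0000 -0.3160 -0.2857 +0.3854 -0.3502 -0.4213]
eigenvalue magnitudes: 1.1255, 0.5894, 0.2195, 0.2195, 0.1267, 0.0000.
spectral radius ρ = 1.1255; 1.1255 > 1: divergent.

no, ρ = 1.1255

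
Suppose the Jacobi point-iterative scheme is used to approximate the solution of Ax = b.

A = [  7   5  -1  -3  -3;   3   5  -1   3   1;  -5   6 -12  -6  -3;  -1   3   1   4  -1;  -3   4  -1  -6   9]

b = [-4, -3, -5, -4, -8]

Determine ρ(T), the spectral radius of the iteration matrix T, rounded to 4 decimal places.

Split A = D + L + U, D = diag(7, 5, -12, 4, 9).
T_J = -D⁻¹(L+U): T[0,2] = -(-1)/(7) = +0.1429; T[0,0] = 0.
  T[0,:] = [+0.0000, -0.7143, +0.1429, +0.4286, +0.4286]
  T[1,:] = [-0.6000, +0.0000, +0.2000, -0.6000, -0.2000]
  T[2,:] = [-0.4167, +0.5000, +0.0000, -0.5000, -0.2500]
  T[3,:] = [+0.2500, -0.7500, -0.2500, +0.0000, +0.2500]
  T[4,:] = [+0.3333, -0.4444, +0.1111, +0.6667, +0.0000]
|roots of det(T-λI)|: 1.4977, 0.8089, 0.3154, 0.3154, 0.1120.
ρ(T) = max|λ| = 1.4977; 1.4977 > 1, so it fails to converge.

1.4977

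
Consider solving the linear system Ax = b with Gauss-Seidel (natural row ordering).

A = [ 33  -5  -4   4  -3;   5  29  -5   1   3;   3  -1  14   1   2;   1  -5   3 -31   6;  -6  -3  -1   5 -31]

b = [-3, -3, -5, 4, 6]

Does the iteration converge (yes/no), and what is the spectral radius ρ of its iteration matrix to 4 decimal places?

yes, ρ = 0.1510

Let D = diag(33, 29, 14, -31, -31); L, U the strict triangles.
Gauss-Seidel: T = -(D+L)⁻¹U, row 0 first, T[0,2] = -(-4)/(33) = +0.1212; later rows by forward substitution.
  T[0,:] = [+0.0000 +0.1515 +0.1212 -0.1212 +0.0909]
  T[1,:] = [+0.0000 -0.0261 +0.1515 -0.0136 -0.1191]
  T[2,:] = [+0.0000 -0.0343 -0.0152 -0.0464 -0.1708]
  T[3,:] = [+0.0000 +0.0058 -0.0220 -0.0062 +0.1992]
  T[4,:] = [+0.0000 -0.0248 -0.0412 +0.0253 +0.0316]
|eigenvalues of T|: 0.1510, 0.0831, 0.0831, 0.0670, 0.0000.
ρ = 0.1510; 0.1510 < 1: convergent.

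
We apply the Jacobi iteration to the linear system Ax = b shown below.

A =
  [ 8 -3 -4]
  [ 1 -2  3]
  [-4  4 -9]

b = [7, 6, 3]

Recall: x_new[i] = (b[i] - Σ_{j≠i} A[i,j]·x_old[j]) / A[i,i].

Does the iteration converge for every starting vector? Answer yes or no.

A = D + L + U where D = diag(8, -2, -9).
T_J = -D⁻¹(L+U): T[2,1] = -(4)/(-9) = +0.4444; T[2,2] = 0.
  T[0,:] = [+0.0000 +0.3750 +0.5000]
  T[1,:] = [+0.5000 +0.0000 +1.5000]
  T[2,:] = [-0.4444 +0.4444 +0.0000]
moduli |λ_i(T)| = 0.8879, 0.6456, 0.2423.
ρ = 0.8879; 0.8879 < 1 ⇒ converges.

yes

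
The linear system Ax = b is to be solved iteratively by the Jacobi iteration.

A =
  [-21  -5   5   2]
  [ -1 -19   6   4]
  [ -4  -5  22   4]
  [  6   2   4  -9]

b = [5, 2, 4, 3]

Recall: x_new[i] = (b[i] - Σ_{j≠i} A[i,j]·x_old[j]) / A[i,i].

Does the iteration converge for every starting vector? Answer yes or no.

yes

Split A = D + L + U, D = diag(-21, -19, 22, -9).
Jacobi: T = -D⁻¹(L+U), T[2,3] = -(4)/(22) = -0.1818; T[2,2] = 0.
  T[0,:] = [+0.0000, -0.2381, +0.2381, +0.0952]
  T[1,:] = [-0.0526, +0.0000, +0.3158, +0.2105]
  T[2,:] = [+0.1818, +0.2273, +0.0000, -0.1818]
  T[3,:] = [+0.6667, +0.2222, +0.4444, +0.0000]
|roots of det(T-λI)|: 0.5485, 0.2703, 0.2703, 0.2073.
spectral radius ρ = 0.5485; 0.5485 < 1, so it converges for any x₀.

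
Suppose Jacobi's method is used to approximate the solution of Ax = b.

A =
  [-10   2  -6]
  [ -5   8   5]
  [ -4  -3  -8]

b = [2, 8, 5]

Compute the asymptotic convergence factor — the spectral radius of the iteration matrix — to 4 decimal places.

A = D + L + U where D = diag(-10, 8, -8).
Jacobi T = -D⁻¹(L+U): T[0,1] = -(2)/(-10) = +0.2000; T[0,0] = 0.
  T[0,:] = [+0.0000, +0.2000, -0.6000]
  T[1,:] = [+0.6250, +0.0000, -0.6250]
  T[2,:] = [-0.5000, -0.3750, +0.0000]
|λ(T)| sorted: 0.9361, 0.5140, 0.4222.
ρ(T) = max|λ| = 0.9361; 0.9361 < 1, so it converges for any x₀.

0.9361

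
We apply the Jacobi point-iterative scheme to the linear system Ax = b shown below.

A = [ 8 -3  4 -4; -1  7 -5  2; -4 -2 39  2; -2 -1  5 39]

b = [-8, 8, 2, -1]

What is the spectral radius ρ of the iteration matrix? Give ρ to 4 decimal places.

0.3333

Write A = D+L+U with D = diag(8, 7, 39, 39).
Jacobi: T = -D⁻¹(L+U), T[1,3] = -(2)/(7) = -0.2857; T[1,1] = 0.
  T[0,:] = [+0.0000  +0.3750  -0.5000  +0.5000]
  T[1,:] = [+0.1429  +0.0000  +0.7143  -0.2857]
  T[2,:] = [+0.1026  +0.0513  +0.0000  -0.0513]
  T[3,:] = [+0.0513  +0.0256  -0.1282  +0.0000]
moduli |λ_i(T)| = 0.3333, 0.2186, 0.2186, 0.0015.
ρ = 0.3333; 0.3333 < 1 ⇒ converges.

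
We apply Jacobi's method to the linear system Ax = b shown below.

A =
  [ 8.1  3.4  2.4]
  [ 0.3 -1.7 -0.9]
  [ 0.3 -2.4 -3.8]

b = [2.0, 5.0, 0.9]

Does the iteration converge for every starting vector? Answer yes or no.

yes

Diagonal D = diag(8.1, -1.7, -3.8); L, U strict lower/upper.
T_J = -D⁻¹(L+U): T[0,1] = -(3.4)/(8.1) = -0.4198; T[0,0] = 0.
  T[0,:] = [+0.0000 -0.4198 -0.2963]
  T[1,:] = [+0.1765 +0.0000 -0.5294]
  T[2,:] = [+0.0789 -0.6316 +0.0000]
|roots of det(T-λI)|: 0.5706, 0.2977, 0.2977.
ρ(T) = max|λ| = 0.5706; 0.5706 < 1, so it converges for any x₀.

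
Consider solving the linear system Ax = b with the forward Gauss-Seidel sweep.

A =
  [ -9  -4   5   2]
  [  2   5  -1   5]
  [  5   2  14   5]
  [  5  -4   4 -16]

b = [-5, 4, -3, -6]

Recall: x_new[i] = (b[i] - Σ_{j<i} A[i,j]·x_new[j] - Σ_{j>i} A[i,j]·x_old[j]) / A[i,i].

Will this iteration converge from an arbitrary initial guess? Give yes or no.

Split A = D + L + U, D = diag(-9, 5, 14, -16).
T_GS = -(D+L)⁻¹U: row 0 first, T[0,2] = -(5)/(-9) = +0.5556; later rows by forward substitution.
  T[0,:] = [+0.0000 -0.4444 +0.5556 +0.2222]
  T[1,:] = [+0.0000 +0.1778 -0.0222 -1.0889]
  T[2,:] = [+0.0000 +0.1333 -0.1952 -0.2810]
  T[3,:] = [+0.0000 -0.1500 +0.1304 +0.2714]
moduli |λ_i(T)| = 0.5705, 0.2458, 0.0708, 0.0000.
ρ = 0.5705; 0.5705 < 1 ⇒ converges.

yes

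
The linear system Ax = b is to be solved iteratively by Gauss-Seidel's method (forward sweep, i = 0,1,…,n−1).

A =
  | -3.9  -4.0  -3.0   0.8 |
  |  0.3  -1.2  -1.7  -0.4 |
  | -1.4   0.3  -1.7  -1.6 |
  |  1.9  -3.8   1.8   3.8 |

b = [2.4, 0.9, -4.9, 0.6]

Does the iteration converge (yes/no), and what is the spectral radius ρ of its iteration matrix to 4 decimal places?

no, ρ = 1.1513

Split A = D + L + U, D = diag(-3.9, -1.2, -1.7, 3.8).
T_GS = -(D+L)⁻¹U: row 0 first, T[0,1] = -(-4)/(-3.9) = -1.0256; later rows by forward substitution.
  T[0,:] = [+0.0000, -1.0256, -0.7692, +0.2051]
  T[1,:] = [+0.0000, -0.2564, -1.6090, -0.2821]
  T[2,:] = [+0.0000, +0.7994, +0.3495, -1.1599]
  T[3,:] = [+0.0000, -0.1223, -1.3899, +0.1648]
eigenvalue magnitudes: 1.1513, 0.7706, 0.7706, 0.0000.
ρ(T) = max|λ| = 1.1513; 1.1513 > 1 ⇒ diverges.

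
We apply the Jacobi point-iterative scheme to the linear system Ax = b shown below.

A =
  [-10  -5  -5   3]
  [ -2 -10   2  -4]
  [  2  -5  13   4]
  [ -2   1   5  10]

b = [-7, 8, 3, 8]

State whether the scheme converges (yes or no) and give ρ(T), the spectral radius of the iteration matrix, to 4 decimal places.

yes, ρ = 0.8986

Diagonal D = diag(-10, -10, 13, 10); L, U strict lower/upper.
Jacobi: T = -D⁻¹(L+U), T[0,3] = -(3)/(-10) = +0.3000; T[0,0] = 0.
  T[0,:] = [+0.0000  -0.5000  -0.5000  +0.3000]
  T[1,:] = [-0.2000  +0.0000  +0.2000  -0.4000]
  T[2,:] = [-0.1538  +0.3846  +0.0000  -0.3077]
  T[3,:] = [+0.2000  -0.1000  -0.5000  +0.0000]
|roots of det(T-λI)|: 0.8986, 0.3929, 0.3929, 0.2118.
spectral radius ρ = 0.8986; 0.8986 < 1, so it converges for any x₀.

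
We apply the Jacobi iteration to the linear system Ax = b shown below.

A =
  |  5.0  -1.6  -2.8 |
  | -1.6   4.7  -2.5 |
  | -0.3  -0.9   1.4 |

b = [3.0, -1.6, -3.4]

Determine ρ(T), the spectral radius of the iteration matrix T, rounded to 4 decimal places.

0.8683

Write A = D+L+U with D = diag(5, 4.7, 1.4).
T_J = -D⁻¹(L+U): T[2,0] = -(-0.3)/(1.4) = +0.2143; T[2,2] = 0.
  T[0,:] = [+0.0000  +0.3200  +0.5600]
  T[1,:] = [+0.3404  +0.0000  +0.5319]
  T[2,:] = [+0.2143  +0.6429  +0.0000]
eigenvalue magnitudes: 0.8683, 0.5074, 0.3609.
ρ(T) = max|λ| = 0.8683; 0.8683 < 1, so it converges for any x₀.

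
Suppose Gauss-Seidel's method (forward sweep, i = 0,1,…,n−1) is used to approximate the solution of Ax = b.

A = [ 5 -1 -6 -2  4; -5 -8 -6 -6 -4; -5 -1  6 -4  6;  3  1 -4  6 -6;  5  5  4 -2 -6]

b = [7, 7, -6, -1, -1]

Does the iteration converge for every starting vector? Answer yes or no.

Diagonal D = diag(5, -8, 6, 6, -6); L, U strict lower/upper.
GS T = -(D+L)⁻¹U: row 0 first, T[0,2] = -(-6)/(5) = +1.2000; later rows by forward substitution.
  T[0,:] = [+0.0000 +0.2000 +1.2000 +0.4000 -0.8000]
  T[1,:] = [+0.0000 -0.1250 -1.5000 -1.0000 +0.0000]
  T[2,:] = [+0.0000 +0.1458 +0.7500 +0.8333 -1.6667]
  T[3,:] = [+0.0000 +0.0181 +0.1500 +0.5222 +0.2889]
  T[4,:] = [+0.0000 +0.1537 +0.2000 -0.1185 -1.8741]
moduli |λ_i(T)| = 1.6096, 0.8280, 0.2789, 0.2242, 0.0000.
spectral radius ρ = 1.6096; 1.6096 > 1, so it fails to converge.

no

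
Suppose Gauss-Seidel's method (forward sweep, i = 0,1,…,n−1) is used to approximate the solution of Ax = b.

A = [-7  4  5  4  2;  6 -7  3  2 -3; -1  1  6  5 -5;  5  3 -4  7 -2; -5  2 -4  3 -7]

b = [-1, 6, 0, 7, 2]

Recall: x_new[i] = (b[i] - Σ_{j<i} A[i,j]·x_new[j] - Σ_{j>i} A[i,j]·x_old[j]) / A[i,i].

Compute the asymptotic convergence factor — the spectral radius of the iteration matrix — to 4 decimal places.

Split A = D + L + U, D = diag(-7, -7, 6, 7, -7).
Gauss-Seidel: T = -(D+L)⁻¹U, row 0 first, T[0,2] = -(5)/(-7) = +0.7143; later rows by forward substitution.
  T[0,:] = [+0.0000, +0.5714, +0.7143, +0.5714, +0.2857]
  T[1,:] = [+0.0000, +0.4898, +1.0408, +0.7755, -0.1837]
  T[2,:] = [+0.0000, +0.0136, -0.0544, -0.8673, +0.9116]
  T[3,:] = [+0.0000, -0.6103, -0.9874, -1.2362, +0.6812]
  T[4,:] = [+0.0000, -0.5376, -0.6049, -0.2207, -0.4855]
moduli |λ_i(T)| = 1.1923, 0.3746, 0.3054, 0.3054, 0.0000.
ρ = 1.1923; 1.1923 > 1 ⇒ diverges.

1.1923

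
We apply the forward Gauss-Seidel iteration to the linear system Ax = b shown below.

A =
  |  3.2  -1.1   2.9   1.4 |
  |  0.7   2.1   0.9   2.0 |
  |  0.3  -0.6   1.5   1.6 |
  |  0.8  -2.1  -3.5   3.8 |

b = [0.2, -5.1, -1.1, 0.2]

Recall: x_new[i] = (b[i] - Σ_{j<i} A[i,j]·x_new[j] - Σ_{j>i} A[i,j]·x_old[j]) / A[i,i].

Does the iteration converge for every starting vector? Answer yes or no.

no

A = D + L + U where D = diag(3.2, 2.1, 1.5, 3.8).
Gauss-Seidel: T = -(D+L)⁻¹U, row 0 first, T[0,3] = -(1.4)/(3.2) = -0.4375; later rows by forward substitution.
  T[0,:] = [+0.0000 +0.3438 -0.9062 -0.4375]
  T[1,:] = [+0.0000 -0.1146 -0.1265 -0.8065]
  T[2,:] = [+0.0000 -0.1146 +0.1307 -1.3018]
  T[3,:] = [+0.0000 -0.2412 +0.2412 -1.5526]
|roots of det(T-λI)|: 1.5080, 0.1481, 0.1481, 0.0000.
spectral radius ρ = 1.5080; 1.5080 > 1 ⇒ diverges.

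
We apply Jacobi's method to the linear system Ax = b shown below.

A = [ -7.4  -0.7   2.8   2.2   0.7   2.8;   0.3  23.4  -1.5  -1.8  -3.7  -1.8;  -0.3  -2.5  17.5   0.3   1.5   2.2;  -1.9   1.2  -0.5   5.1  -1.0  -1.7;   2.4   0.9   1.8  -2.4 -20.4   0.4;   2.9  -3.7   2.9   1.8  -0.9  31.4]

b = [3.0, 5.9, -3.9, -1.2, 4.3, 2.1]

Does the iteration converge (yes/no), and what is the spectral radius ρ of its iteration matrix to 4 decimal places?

Split A = D + L + U, D = diag(-7.4, 23.4, 17.5, 5.1, -20.4, 31.4).
Jacobi T = -D⁻¹(L+U): T[0,1] = -(-0.7)/(-7.4) = -0.0946; T[0,0] = 0.
  T[0,:] = [+0.0000  -0.0946  +0.3784  +0.2973  +0.0946  +0.3784]
  T[1,:] = [-0.0128  +0.0000  +0.0641  +0.0769  +0.1581  +0.0769]
  T[2,:] = [+0.0171  +0.1429  +0.0000  -0.0171  -0.0857  -0.1257]
  T[3,:] = [+0.3725  -0.2353  +0.0980  +0.0000  +0.1961  +0.3333]
  T[4,:] = [+0.1176  +0.0441  +0.0882  -0.1176  +0.0000  +0.0196]
  T[5,:] = [-0.0924  +0.1178  -0.0924  -0.0573  +0.0287  +0.0000]
|eigenvalues of T|: 0.3464, 0.2140, 0.1889, 0.1889, 0.1790, 0.1790.
spectral radius ρ = 0.3464; 0.3464 < 1, so it converges for any x₀.

yes, ρ = 0.3464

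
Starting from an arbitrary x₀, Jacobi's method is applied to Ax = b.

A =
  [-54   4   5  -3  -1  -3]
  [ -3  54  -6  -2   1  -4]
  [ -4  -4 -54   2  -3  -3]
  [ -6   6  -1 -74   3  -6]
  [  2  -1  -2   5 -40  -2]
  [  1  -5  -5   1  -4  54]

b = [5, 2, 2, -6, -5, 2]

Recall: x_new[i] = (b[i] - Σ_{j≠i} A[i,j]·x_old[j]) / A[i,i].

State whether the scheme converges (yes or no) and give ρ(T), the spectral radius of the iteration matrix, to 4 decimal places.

yes, ρ = 0.2028

Diagonal D = diag(-54, 54, -54, -74, -40, 54); L, U strict lower/upper.
Jacobi T = -D⁻¹(L+U): T[2,4] = -(-3)/(-54) = -0.0556; T[2,2] = 0.
  T[0,:] = [+0.0000 +0.0741 +0.0926 -0.0556 -0.0185 -0.0556]
  T[1,:] = [+0.0556 +0.0000 +0.1111 +0.0370 -0.0185 +0.0741]
  T[2,:] = [-0.0741 -0.0741 +0.0000 +0.0370 -0.0556 -0.0556]
  T[3,:] = [-0.0811 +0.0811 -0.0135 +0.0000 +0.0405 -0.0811]
  T[4,:] = [+0.0500 -0.0250 -0.0500 +0.1250 +0.0000 -0.0500]
  T[5,:] = [-0.0185 +0.0926 +0.0926 -0.0185 +0.0741 +0.0000]
eigenvalue magnitudes: 0.2028, 0.1368, 0.1368, 0.0695, 0.0695, 0.0632.
spectral radius ρ = 0.2028; 0.2028 < 1: convergent.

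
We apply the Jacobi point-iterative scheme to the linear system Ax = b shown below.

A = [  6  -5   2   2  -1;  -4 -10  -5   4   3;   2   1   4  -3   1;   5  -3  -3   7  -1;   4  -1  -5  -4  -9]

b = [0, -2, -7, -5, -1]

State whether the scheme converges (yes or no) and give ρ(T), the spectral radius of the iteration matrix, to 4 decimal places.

no, ρ = 1.1605

Diagonal D = diag(6, -10, 4, 7, -9); L, U strict lower/upper.
Jacobi: T = -D⁻¹(L+U), T[2,3] = -(-3)/(4) = +0.7500; T[2,2] = 0.
  T[0,:] = [+0.0000, +0.8333, -0.3333, -0.3333, +0.1667]
  T[1,:] = [-0.4000, +0.0000, -0.5000, +0.4000, +0.3000]
  T[2,:] = [-0.5000, -0.2500, +0.0000, +0.7500, -0.2500]
  T[3,:] = [-0.7143, +0.4286, +0.4286, +0.0000, +0.1429]
  T[4,:] = [+0.4444, -0.1111, -0.5556, -0.4444, +0.0000]
moduli |λ_i(T)| = 1.1605, 0.9392, 0.5857, 0.5857, 0.2582.
ρ(T) = max|λ| = 1.1605; 1.1605 > 1, so it fails to converge.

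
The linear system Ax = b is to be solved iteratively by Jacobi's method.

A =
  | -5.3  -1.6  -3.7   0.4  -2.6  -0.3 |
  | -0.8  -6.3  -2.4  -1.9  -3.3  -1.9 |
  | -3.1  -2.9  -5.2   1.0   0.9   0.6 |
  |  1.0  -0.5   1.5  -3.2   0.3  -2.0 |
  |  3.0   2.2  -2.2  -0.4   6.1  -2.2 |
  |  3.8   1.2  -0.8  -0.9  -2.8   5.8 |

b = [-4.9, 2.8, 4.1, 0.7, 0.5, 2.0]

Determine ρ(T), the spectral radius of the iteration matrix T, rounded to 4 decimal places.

Write A = D+L+U with D = diag(-5.3, -6.3, -5.2, -3.2, 6.1, 5.8).
Jacobi T = -D⁻¹(L+U): T[5,1] = -(1.2)/(5.8) = -0.2069; T[5,5] = 0.
  T[0,:] = [+0.0000, -0.3019, -0.6981, +0.0755, -0.4906, -0.0566]
  T[1,:] = [-0.1270, +0.0000, -0.3810, -0.3016, -0.5238, -0.3016]
  T[2,:] = [-0.5962, -0.5577, +0.0000, +0.1923, +0.1731, +0.1154]
  T[3,:] = [+0.3125, -0.1562, +0.4688, +0.0000, +0.0938, -0.6250]
  T[4,:] = [-0.4918, -0.3607, +0.3607, +0.0656, +0.0000, +0.3607]
  T[5,:] = [-0.6552, -0.2069, +0.1379, +0.1552, +0.4828, +0.0000]
|roots of det(T-λI)|: 1.2842, 1.0038, 0.4749, 0.3232, 0.3232, 0.1782.
spectral radius ρ = 1.2842; 1.2842 > 1: divergent.

1.2842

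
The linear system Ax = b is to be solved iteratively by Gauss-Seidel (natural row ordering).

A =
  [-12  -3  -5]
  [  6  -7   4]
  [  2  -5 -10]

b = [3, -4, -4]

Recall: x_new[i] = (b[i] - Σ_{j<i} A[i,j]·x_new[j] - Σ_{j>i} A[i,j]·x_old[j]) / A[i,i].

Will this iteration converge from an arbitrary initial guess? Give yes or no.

yes

A = D + L + U where D = diag(-12, -7, -10).
T_GS = -(D+L)⁻¹U: row 0 first, T[0,2] = -(-5)/(-12) = -0.4167; later rows by forward substitution.
  T[0,:] = [+0.0000 -0.2500 -0.4167]
  T[1,:] = [+0.0000 -0.2143 +0.2143]
  T[2,:] = [+0.0000 +0.0571 -0.1905]
moduli |λ_i(T)| = 0.3137, 0.0911, 0.0000.
ρ(T) = max|λ| = 0.3137; 0.3137 < 1: convergent.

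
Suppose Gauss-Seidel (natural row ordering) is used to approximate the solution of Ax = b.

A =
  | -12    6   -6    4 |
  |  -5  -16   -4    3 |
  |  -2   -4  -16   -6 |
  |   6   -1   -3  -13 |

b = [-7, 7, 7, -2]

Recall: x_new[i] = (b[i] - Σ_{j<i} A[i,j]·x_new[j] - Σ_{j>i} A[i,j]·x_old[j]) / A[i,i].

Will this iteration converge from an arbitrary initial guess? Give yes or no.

yes

Let D = diag(-12, -16, -16, -13); L, U the strict triangles.
Gauss-Seidel: T = -(D+L)⁻¹U, row 0 first, T[0,1] = -(6)/(-12) = +0.5000; later rows by forward substitution.
  T[0,:] = [+0.0000, +0.5000, -0.5000, +0.3333]
  T[1,:] = [+0.0000, -0.1562, -0.0938, +0.0833]
  T[2,:] = [+0.0000, -0.0234, +0.0859, -0.4375]
  T[3,:] = [+0.0000, +0.2482, -0.2434, +0.2484]
eigenvalue magnitudes: 0.5450, 0.1992, 0.1992, 0.0000.
spectral radius ρ = 0.5450; 0.5450 < 1: convergent.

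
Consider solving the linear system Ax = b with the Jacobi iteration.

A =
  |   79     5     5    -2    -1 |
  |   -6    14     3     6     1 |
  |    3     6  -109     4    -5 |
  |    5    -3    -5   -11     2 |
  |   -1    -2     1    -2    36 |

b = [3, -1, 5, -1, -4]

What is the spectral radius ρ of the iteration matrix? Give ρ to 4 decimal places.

0.3654

Write A = D+L+U with D = diag(79, 14, -109, -11, 36).
Jacobi T = -D⁻¹(L+U): T[1,2] = -(3)/(14) = -0.2143; T[1,1] = 0.
  T[0,:] = [+0.0000 -0.0633 -0.0633 +0.0253 +0.0127]
  T[1,:] = [+0.4286 +0.0000 -0.2143 -0.4286 -0.0714]
  T[2,:] = [+0.0275 +0.0550 +0.0000 +0.0367 -0.0459]
  T[3,:] = [+0.4545 -0.2727 -0.4545 +0.0000 +0.1818]
  T[4,:] = [+0.0278 +0.0556 -0.0278 +0.0556 +0.0000]
|roots of det(T-λI)|: 0.3654, 0.2110, 0.2110, 0.0729, 0.0341.
ρ(T) = max|λ| = 0.3654; 0.3654 < 1 ⇒ converges.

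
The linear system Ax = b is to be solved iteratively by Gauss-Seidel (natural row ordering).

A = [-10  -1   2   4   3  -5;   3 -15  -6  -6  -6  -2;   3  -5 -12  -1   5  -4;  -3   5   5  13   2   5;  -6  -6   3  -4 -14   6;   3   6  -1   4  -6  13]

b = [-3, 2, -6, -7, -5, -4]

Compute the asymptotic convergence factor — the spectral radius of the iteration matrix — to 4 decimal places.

0.9425

Let D = diag(-10, -15, -12, 13, -14, 13); L, U the strict triangles.
Gauss-Seidel: T = -(D+L)⁻¹U, row 0 first, T[0,3] = -(4)/(-10) = +0.4000; later rows by forward substitution.
  T[0,:] = [+0.0000  -0.1000  +0.2000  +0.4000  +0.3000  -0.5000]
  T[1,:] = [+0.0000  -0.0200  -0.3600  -0.3200  -0.3400  -0.2333]
  T[2,:] = [+0.0000  -0.0167  +0.2000  +0.1500  +0.6333  -0.3611]
  T[3,:] = [+0.0000  -0.0090  +0.1077  +0.1577  -0.1974  -0.2714]
  T[4,:] = [+0.0000  +0.0504  +0.0807  -0.0472  +0.2093  +0.7430]
  T[5,:] = [+0.0000  +0.0571  +0.1395  -0.0034  +0.2937  +0.6217]
moduli |λ_i(T)| = 0.9425, 0.2757, 0.1062, 0.1062, 0.0173, 0.0000.
ρ = 0.9425; 0.9425 < 1 ⇒ converges.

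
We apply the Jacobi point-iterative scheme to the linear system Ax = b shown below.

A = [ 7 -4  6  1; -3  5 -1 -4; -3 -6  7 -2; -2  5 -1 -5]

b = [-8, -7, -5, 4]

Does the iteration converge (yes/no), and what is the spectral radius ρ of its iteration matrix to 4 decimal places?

Write A = D+L+U with D = diag(7, 5, 7, -5).
Jacobi: T = -D⁻¹(L+U), T[0,3] = -(1)/(7) = -0.1429; T[0,0] = 0.
  T[0,:] = [+0.0000  +0.5714  -0.8571  -0.1429]
  T[1,:] = [+0.6000  +0.0000  +0.2000  +0.8000]
  T[2,:] = [+0.4286  +0.8571  +0.0000  +0.2857]
  T[3,:] = [-0.4000  +1.0000  -0.2000  +0.0000]
moduli |λ_i(T)| = 1.2829, 0.8276, 0.5676, 0.5676.
ρ(T) = max|λ| = 1.2829; 1.2829 > 1 ⇒ diverges.

no, ρ = 1.2829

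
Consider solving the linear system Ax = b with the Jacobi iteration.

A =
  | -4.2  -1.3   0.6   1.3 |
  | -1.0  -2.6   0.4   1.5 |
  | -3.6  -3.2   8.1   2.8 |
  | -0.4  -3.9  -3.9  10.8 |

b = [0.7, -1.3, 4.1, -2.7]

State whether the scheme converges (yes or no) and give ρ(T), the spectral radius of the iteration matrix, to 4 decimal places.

A = D + L + U where D = diag(-4.2, -2.6, 8.1, 10.8).
Jacobi T = -D⁻¹(L+U): T[3,2] = -(-3.9)/(10.8) = +0.3611; T[3,3] = 0.
  T[0,:] = [+0.0000  -0.3095  +0.1429  +0.3095]
  T[1,:] = [-0.3846  +0.0000  +0.1538  +0.5769]
  T[2,:] = [+0.4444  +0.3951  +0.0000  -0.3457]
  T[3,:] = [+0.0370  +0.3611  +0.3611  +0.0000]
moduli |λ_i(T)| = 0.5177, 0.4244, 0.4244, 0.3045.
ρ = 0.5177; 0.5177 < 1: convergent.

yes, ρ = 0.5177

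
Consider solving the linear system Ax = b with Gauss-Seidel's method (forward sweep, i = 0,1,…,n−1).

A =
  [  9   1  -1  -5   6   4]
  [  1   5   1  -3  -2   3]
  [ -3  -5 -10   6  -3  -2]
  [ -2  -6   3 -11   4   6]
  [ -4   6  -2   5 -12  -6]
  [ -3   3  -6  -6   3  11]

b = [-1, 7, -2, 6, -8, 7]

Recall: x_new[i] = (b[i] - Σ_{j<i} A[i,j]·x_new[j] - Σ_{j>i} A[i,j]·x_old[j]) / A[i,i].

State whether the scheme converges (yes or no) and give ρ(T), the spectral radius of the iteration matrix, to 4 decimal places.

Diagonal D = diag(9, 5, -10, -11, -12, 11); L, U strict lower/upper.
GS T = -(D+L)⁻¹U: row 0 first, T[0,2] = -(-1)/(9) = +0.1111; later rows by forward substitution.
  T[0,:] = [+0.0000 -0.1111 +0.1111 +0.5556 -0.6667 -0.4444]
  T[1,:] = [+0.0000 +0.0222 -0.2222 +0.4889 +0.5333 -0.5111]
  T[2,:] = [+0.0000 +0.0222 +0.0778 +0.1889 -0.3667 +0.1889]
  T[3,:] = [+0.0000 +0.0141 +0.1222 -0.3162 +0.0939 +0.9566]
  T[4,:] = [+0.0000 +0.0503 -0.1102 -0.1040 +0.5891 -0.2403]
  T[5,:] = [+0.0000 -0.0303 +0.2301 -0.0229 -0.6367 +0.7085]
moduli |λ_i(T)| = 1.2093, 0.2000, 0.1872, 0.1872, 0.0780, 0.0000.
ρ = 1.2093; 1.2093 > 1: divergent.

no, ρ = 1.2093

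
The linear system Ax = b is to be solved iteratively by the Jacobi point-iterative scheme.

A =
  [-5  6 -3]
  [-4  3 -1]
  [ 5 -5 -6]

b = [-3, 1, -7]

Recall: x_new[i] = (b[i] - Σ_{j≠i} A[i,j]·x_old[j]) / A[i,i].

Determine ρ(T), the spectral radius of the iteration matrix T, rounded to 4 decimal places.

1.2690

Let D = diag(-5, 3, -6); L, U the strict triangles.
T_J = -D⁻¹(L+U): T[1,2] = -(-1)/(3) = +0.3333; T[1,1] = 0.
  T[0,:] = [+0.0000, +1.2000, -0.6000]
  T[1,:] = [+1.3333, +0.0000, +0.3333]
  T[2,:] = [+0.8333, -0.8333, +0.0000]
eigenvalue magnitudes: 1.2690, 0.8877, 0.8877.
spectral radius ρ = 1.2690; 1.2690 > 1, so it fails to converge.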